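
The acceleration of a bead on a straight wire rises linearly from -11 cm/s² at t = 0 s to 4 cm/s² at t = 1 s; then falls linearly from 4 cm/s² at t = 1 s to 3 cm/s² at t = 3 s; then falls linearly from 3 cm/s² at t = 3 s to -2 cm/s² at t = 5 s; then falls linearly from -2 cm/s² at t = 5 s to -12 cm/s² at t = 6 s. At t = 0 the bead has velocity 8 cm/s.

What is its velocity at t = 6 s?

5.5 cm/s

Δv equals the area under the a-t graph; then v = v₀ + Δv.
0–1 s: ½(-11 + 4)(1) = -3.5 cm/s
1–3 s: ½(4 + 3)(2) = 7 cm/s
3–5 s: ½(3 + -2)(2) = 1 cm/s
5–6 s: ½(-2 + -12)(1) = -7 cm/s
Δv = -2.5 cm/s, so v(6) = 8 + (-2.5) = 5.5 cm/s.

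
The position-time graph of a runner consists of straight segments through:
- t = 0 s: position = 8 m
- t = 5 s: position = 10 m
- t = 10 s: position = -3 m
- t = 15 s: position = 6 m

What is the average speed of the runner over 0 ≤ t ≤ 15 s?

Average speed = (total path length)/(elapsed time); on a piecewise-linear x-t graph the path length is Σ|Δx|.
0–5 s: |Δx| = |10 − 8| = 2 m
5–10 s: |Δx| = |-3 − 10| = 13 m
10–15 s: |Δx| = |6 − -3| = 9 m
Total path = 24 m; average speed = 24/15 = 1.6 m/s.

1.6 m/s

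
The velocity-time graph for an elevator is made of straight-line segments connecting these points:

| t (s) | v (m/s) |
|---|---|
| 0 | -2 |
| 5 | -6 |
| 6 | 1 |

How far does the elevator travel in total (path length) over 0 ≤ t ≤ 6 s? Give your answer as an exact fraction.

317/14 m

Distance (not displacement) is the total path length: add the absolute areas under v-t.
0–5 s: |½(-2 + -6)(5)| = 20 m
5–6 s: v = 0 at t = 41/7 s; triangle areas 18/7 + 1/14 = 37/14 m
Total distance = 317/14 m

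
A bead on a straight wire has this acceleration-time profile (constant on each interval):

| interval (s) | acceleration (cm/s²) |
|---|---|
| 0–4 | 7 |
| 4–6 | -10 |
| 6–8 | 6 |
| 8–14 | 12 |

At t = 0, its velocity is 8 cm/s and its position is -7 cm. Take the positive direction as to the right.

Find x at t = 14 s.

561 cm

On each constant-a segment, Δv = aΔt and Δx = v₀Δt + ½aΔt²; chain segment to segment.
0–4 s: v starts 8 cm/s; Δx = 8·4 + ½·7·4² = 88 cm; v ends 36 cm/s.
4–6 s: v starts 36 cm/s; Δx = 36·2 + ½·-10·2² = 52 cm; v ends 16 cm/s.
6–8 s: v starts 16 cm/s; Δx = 16·2 + ½·6·2² = 44 cm; v ends 28 cm/s.
8–14 s: v starts 28 cm/s; Δx = 28·6 + ½·12·6² = 384 cm; v ends 100 cm/s.
x(14) = -7 + Σ Δx = 561 cm.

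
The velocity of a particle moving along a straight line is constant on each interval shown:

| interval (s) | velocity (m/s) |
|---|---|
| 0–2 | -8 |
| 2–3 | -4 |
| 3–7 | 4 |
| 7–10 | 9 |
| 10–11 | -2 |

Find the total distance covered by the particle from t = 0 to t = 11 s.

65 m

Distance (not displacement) is the total path length: add the absolute areas under v-t.
0–2 s: |-8| × 2 = 16 m
2–3 s: |-4| × 1 = 4 m
3–7 s: |4| × 4 = 16 m
7–10 s: |9| × 3 = 27 m
10–11 s: |-2| × 1 = 2 m
Total distance = 65 m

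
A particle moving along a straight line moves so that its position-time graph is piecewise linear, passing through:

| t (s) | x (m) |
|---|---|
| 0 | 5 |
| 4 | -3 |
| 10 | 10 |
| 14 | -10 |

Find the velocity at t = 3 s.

Velocity is the slope of the x-t graph on 0–4 s: (-3 − 5)/(4 − 0) = -2 m/s.

-2 m/s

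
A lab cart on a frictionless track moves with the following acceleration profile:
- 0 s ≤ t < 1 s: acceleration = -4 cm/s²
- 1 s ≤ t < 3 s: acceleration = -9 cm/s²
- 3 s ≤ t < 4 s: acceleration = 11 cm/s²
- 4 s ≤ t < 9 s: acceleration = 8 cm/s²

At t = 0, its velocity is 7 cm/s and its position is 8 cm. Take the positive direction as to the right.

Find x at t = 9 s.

71.5 cm

On each constant-a segment, Δv = aΔt and Δx = v₀Δt + ½aΔt²; chain segment to segment.
0–1 s: v starts 7 cm/s; Δx = 7·1 + ½·-4·1² = 5 cm; v ends 3 cm/s.
1–3 s: v starts 3 cm/s; Δx = 3·2 + ½·-9·2² = -12 cm; v ends -15 cm/s.
3–4 s: v starts -15 cm/s; Δx = -15·1 + ½·11·1² = -9.5 cm; v ends -4 cm/s.
4–9 s: v starts -4 cm/s; Δx = -4·5 + ½·8·5² = 80 cm; v ends 36 cm/s.
x(9) = 8 + Σ Δx = 71.5 cm.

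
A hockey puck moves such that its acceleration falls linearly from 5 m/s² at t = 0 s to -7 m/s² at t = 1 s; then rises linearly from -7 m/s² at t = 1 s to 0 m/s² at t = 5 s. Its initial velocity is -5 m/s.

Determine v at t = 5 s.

-20 m/s

Δv equals the area under the a-t graph; then v = v₀ + Δv.
0–1 s: ½(5 + -7)(1) = -1 m/s
1–5 s: ½(-7 + 0)(4) = -14 m/s
Δv = -15 m/s, so v(5) = -5 + (-15) = -20 m/s.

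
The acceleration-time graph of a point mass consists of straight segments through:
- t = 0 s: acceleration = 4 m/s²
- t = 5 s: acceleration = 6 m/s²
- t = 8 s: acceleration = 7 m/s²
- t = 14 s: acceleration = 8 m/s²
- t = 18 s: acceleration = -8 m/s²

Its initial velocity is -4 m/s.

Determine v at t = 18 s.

85.5 m/s

Δv equals the area under the a-t graph; then v = v₀ + Δv.
0–5 s: ½(4 + 6)(5) = 25 m/s
5–8 s: ½(6 + 7)(3) = 19.5 m/s
8–14 s: ½(7 + 8)(6) = 45 m/s
14–18 s: ½(8 + -8)(4) = 0 m/s
Δv = 89.5 m/s, so v(18) = -4 + (89.5) = 85.5 m/s.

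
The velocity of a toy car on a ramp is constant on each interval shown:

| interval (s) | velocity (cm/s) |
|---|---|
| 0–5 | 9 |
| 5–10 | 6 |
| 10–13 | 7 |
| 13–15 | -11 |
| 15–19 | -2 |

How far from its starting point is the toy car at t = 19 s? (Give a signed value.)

Displacement is the signed area under the v-t curve.
0–5 s: 9 × 5 = 45 cm
5–10 s: 6 × 5 = 30 cm
10–13 s: 7 × 3 = 21 cm
13–15 s: -11 × 2 = -22 cm
15–19 s: -2 × 4 = -8 cm
Net displacement = 66 cm

66 cm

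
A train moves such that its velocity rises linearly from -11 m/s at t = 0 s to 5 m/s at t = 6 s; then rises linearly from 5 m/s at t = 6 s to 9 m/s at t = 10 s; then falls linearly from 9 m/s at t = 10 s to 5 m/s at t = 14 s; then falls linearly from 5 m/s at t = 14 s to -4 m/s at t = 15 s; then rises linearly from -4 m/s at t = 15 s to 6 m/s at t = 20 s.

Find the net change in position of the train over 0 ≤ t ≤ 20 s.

43.5 m

Displacement is the signed area under the v-t curve.
0–6 s: ½(-11 + 5)(6) = -18 m
6–10 s: ½(5 + 9)(4) = 28 m
10–14 s: ½(9 + 5)(4) = 28 m
14–15 s: ½(5 + -4)(1) = 0.5 m
15–20 s: ½(-4 + 6)(5) = 5 m
Net displacement = 43.5 m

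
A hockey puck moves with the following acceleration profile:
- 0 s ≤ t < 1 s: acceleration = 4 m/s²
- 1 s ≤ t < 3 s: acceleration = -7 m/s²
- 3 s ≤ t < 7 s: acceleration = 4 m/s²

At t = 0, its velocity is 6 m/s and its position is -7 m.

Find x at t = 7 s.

23 m

On each constant-a segment, Δv = aΔt and Δx = v₀Δt + ½aΔt²; chain segment to segment.
0–1 s: v starts 6 m/s; Δx = 6·1 + ½·4·1² = 8 m; v ends 10 m/s.
1–3 s: v starts 10 m/s; Δx = 10·2 + ½·-7·2² = 6 m; v ends -4 m/s.
3–7 s: v starts -4 m/s; Δx = -4·4 + ½·4·4² = 16 m; v ends 12 m/s.
x(7) = -7 + Σ Δx = 23 m.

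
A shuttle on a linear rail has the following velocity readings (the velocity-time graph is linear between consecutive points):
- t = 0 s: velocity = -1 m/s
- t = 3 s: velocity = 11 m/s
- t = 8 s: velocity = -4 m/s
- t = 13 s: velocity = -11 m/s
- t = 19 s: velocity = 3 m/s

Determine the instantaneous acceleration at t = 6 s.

-3 m/s²

Acceleration is the slope of the v-t graph on 3–8 s: (-4 − 11)/(8 − 3) = -3 m/s².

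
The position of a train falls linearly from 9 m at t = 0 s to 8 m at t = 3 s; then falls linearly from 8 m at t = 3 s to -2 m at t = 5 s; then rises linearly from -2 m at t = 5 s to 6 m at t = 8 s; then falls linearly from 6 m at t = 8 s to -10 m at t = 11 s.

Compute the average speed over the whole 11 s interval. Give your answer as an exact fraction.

35/11 m/s

Average speed = (total path length)/(elapsed time); on a piecewise-linear x-t graph the path length is Σ|Δx|.
0–3 s: |Δx| = |8 − 9| = 1 m
3–5 s: |Δx| = |-2 − 8| = 10 m
5–8 s: |Δx| = |6 − -2| = 8 m
8–11 s: |Δx| = |-10 − 6| = 16 m
Total path = 35 m; average speed = 35/11 = 35/11 m/s.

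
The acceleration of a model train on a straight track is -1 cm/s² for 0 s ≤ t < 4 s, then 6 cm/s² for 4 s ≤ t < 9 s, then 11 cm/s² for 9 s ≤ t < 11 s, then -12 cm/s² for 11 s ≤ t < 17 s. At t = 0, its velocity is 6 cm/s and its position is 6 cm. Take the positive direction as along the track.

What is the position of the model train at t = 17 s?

On each constant-a segment, Δv = aΔt and Δx = v₀Δt + ½aΔt²; chain segment to segment.
0–4 s: v starts 6 cm/s; Δx = 6·4 + ½·-1·4² = 16 cm; v ends 2 cm/s.
4–9 s: v starts 2 cm/s; Δx = 2·5 + ½·6·5² = 85 cm; v ends 32 cm/s.
9–11 s: v starts 32 cm/s; Δx = 32·2 + ½·11·2² = 86 cm; v ends 54 cm/s.
11–17 s: v starts 54 cm/s; Δx = 54·6 + ½·-12·6² = 108 cm; v ends -18 cm/s.
x(17) = 6 + Σ Δx = 301 cm.

301 cm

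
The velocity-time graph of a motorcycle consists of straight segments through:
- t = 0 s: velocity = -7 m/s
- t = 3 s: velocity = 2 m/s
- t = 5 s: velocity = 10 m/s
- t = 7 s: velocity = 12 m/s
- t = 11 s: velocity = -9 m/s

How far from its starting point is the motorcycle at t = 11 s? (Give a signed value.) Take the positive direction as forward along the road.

32.5 m

Net displacement equals the area under the velocity-time graph (areas below the axis count negative).
0–3 s: ½(-7 + 2)(3) = -7.5 m
3–5 s: ½(2 + 10)(2) = 12 m
5–7 s: ½(10 + 12)(2) = 22 m
7–11 s: ½(12 + -9)(4) = 6 m
Net displacement = 32.5 m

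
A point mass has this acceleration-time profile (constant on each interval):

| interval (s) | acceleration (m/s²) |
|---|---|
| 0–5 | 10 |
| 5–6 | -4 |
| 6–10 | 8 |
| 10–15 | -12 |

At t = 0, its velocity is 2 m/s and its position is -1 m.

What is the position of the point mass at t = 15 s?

On each constant-a segment, Δv = aΔt and Δx = v₀Δt + ½aΔt²; chain segment to segment.
0–5 s: v starts 2 m/s; Δx = 2·5 + ½·10·5² = 135 m; v ends 52 m/s.
5–6 s: v starts 52 m/s; Δx = 52·1 + ½·-4·1² = 50 m; v ends 48 m/s.
6–10 s: v starts 48 m/s; Δx = 48·4 + ½·8·4² = 256 m; v ends 80 m/s.
10–15 s: v starts 80 m/s; Δx = 80·5 + ½·-12·5² = 250 m; v ends 20 m/s.
x(15) = -1 + Σ Δx = 690 m.

690 m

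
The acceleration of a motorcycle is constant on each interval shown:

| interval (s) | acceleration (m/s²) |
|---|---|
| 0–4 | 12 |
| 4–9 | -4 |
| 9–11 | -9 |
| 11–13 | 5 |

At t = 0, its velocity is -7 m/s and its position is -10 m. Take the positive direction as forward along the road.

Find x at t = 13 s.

253 m

On each constant-a segment, Δv = aΔt and Δx = v₀Δt + ½aΔt²; chain segment to segment.
0–4 s: v starts -7 m/s; Δx = -7·4 + ½·12·4² = 68 m; v ends 41 m/s.
4–9 s: v starts 41 m/s; Δx = 41·5 + ½·-4·5² = 155 m; v ends 21 m/s.
9–11 s: v starts 21 m/s; Δx = 21·2 + ½·-9·2² = 24 m; v ends 3 m/s.
11–13 s: v starts 3 m/s; Δx = 3·2 + ½·5·2² = 16 m; v ends 13 m/s.
x(13) = -10 + Σ Δx = 253 m.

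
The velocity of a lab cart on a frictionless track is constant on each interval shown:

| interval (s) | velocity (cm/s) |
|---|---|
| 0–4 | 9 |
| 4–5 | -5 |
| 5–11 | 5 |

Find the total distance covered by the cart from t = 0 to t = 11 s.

Distance (not displacement) is the total path length: add the absolute areas under v-t.
0–4 s: |9| × 4 = 36 cm
4–5 s: |-5| × 1 = 5 cm
5–11 s: |5| × 6 = 30 cm
Total distance = 71 cm

71 cm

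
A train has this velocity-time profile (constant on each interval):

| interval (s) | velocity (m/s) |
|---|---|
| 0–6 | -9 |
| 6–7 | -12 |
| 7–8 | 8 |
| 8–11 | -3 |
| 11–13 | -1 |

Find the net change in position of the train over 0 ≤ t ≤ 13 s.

-69 m

Displacement is the signed area under the v-t curve.
0–6 s: -9 × 6 = -54 m
6–7 s: -12 × 1 = -12 m
7–8 s: 8 × 1 = 8 m
8–11 s: -3 × 3 = -9 m
11–13 s: -1 × 2 = -2 m
Net displacement = -69 m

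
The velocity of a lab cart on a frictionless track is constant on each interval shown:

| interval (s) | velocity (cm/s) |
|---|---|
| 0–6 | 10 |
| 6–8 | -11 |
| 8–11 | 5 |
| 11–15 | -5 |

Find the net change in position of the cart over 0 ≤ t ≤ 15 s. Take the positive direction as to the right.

33 cm

Net displacement equals the area under the velocity-time graph (areas below the axis count negative).
0–6 s: 10 × 6 = 60 cm
6–8 s: -11 × 2 = -22 cm
8–11 s: 5 × 3 = 15 cm
11–15 s: -5 × 4 = -20 cm
Net displacement = 33 cm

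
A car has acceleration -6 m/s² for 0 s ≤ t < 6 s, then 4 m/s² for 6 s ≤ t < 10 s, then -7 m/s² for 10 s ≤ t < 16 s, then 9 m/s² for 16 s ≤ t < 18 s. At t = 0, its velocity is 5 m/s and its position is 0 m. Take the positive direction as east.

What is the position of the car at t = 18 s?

On each constant-a segment, Δv = aΔt and Δx = v₀Δt + ½aΔt²; chain segment to segment.
0–6 s: v starts 5 m/s; Δx = 5·6 + ½·-6·6² = -78 m; v ends -31 m/s.
6–10 s: v starts -31 m/s; Δx = -31·4 + ½·4·4² = -92 m; v ends -15 m/s.
10–16 s: v starts -15 m/s; Δx = -15·6 + ½·-7·6² = -216 m; v ends -57 m/s.
16–18 s: v starts -57 m/s; Δx = -57·2 + ½·9·2² = -96 m; v ends -39 m/s.
x(18) = 0 + Σ Δx = -482 m.

-482 m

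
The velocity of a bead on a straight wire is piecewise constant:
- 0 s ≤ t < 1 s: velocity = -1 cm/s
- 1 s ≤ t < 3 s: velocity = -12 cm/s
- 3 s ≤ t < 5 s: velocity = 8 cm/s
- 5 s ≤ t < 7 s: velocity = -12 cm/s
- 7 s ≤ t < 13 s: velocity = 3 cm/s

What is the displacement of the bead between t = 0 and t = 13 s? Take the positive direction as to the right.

-15 cm

Net displacement equals the area under the velocity-time graph (areas below the axis count negative).
0–1 s: -1 × 1 = -1 cm
1–3 s: -12 × 2 = -24 cm
3–5 s: 8 × 2 = 16 cm
5–7 s: -12 × 2 = -24 cm
7–13 s: 3 × 6 = 18 cm
Net displacement = -15 cm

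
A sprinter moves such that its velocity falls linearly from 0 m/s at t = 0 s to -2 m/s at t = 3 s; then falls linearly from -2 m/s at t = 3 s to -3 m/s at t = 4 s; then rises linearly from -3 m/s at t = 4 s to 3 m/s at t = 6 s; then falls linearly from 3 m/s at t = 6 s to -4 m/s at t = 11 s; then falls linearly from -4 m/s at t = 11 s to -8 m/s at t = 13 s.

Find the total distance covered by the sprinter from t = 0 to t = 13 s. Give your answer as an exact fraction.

Total distance travelled is ∫|v| dt — sum the magnitudes of each area piece.
0–3 s: |½(0 + -2)(3)| = 3 m
3–4 s: |½(-2 + -3)(1)| = 2.5 m
4–6 s: v = 0 at t = 5 s; triangle areas 1.5 + 1.5 = 3 m
6–11 s: v = 0 at t = 57/7 s; triangle areas 45/14 + 40/7 = 125/14 m
11–13 s: |½(-4 + -8)(2)| = 12 m
Total distance = 206/7 m

206/7 m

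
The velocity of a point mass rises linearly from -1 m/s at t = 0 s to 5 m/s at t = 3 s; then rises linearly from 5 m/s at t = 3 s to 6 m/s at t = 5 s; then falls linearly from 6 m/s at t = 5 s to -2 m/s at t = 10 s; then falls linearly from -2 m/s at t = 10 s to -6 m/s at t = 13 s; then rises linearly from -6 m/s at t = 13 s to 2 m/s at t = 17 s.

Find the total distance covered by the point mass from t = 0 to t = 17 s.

Total distance travelled is ∫|v| dt — sum the magnitudes of each area piece.
0–3 s: v = 0 at t = 0.5 s; triangle areas 0.25 + 6.25 = 6.5 m
3–5 s: |½(5 + 6)(2)| = 11 m
5–10 s: v = 0 at t = 8.75 s; triangle areas 11.25 + 1.25 = 12.5 m
10–13 s: |½(-2 + -6)(3)| = 12 m
13–17 s: v = 0 at t = 16 s; triangle areas 9 + 1 = 10 m
Total distance = 52 m

52 m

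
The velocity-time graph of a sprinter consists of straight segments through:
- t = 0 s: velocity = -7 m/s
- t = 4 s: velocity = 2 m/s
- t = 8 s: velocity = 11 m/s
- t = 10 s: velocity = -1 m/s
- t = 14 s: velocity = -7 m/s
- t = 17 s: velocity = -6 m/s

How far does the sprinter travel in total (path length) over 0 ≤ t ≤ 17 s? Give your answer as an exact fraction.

751/9 m

Distance (not displacement) is the total path length: add the absolute areas under v-t.
0–4 s: v = 0 at t = 28/9 s; triangle areas 98/9 + 8/9 = 106/9 m
4–8 s: |½(2 + 11)(4)| = 26 m
8–10 s: v = 0 at t = 59/6 s; triangle areas 121/12 + 1/12 = 61/6 m
10–14 s: |½(-1 + -7)(4)| = 16 m
14–17 s: |½(-7 + -6)(3)| = 19.5 m
Total distance = 751/9 m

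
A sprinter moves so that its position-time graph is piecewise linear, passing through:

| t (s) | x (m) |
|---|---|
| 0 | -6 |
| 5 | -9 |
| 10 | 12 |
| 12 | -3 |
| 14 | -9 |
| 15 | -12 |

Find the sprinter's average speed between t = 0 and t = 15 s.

Average speed = (total path length)/(elapsed time); on a piecewise-linear x-t graph the path length is Σ|Δx|.
0–5 s: |Δx| = |-9 − -6| = 3 m
5–10 s: |Δx| = |12 − -9| = 21 m
10–12 s: |Δx| = |-3 − 12| = 15 m
12–14 s: |Δx| = |-9 − -3| = 6 m
14–15 s: |Δx| = |-12 − -9| = 3 m
Total path = 48 m; average speed = 48/15 = 3.2 m/s.

3.2 m/s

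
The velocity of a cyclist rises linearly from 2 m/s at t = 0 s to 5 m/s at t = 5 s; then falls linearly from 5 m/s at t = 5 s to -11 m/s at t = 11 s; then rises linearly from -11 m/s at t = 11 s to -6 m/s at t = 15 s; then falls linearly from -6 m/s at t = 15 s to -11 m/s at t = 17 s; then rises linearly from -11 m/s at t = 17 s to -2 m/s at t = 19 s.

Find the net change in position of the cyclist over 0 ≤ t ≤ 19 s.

Displacement is the signed area under the v-t curve.
0–5 s: ½(2 + 5)(5) = 17.5 m
5–11 s: ½(5 + -11)(6) = -18 m
11–15 s: ½(-11 + -6)(4) = -34 m
15–17 s: ½(-6 + -11)(2) = -17 m
17–19 s: ½(-11 + -2)(2) = -13 m
Net displacement = -64.5 m

-64.5 m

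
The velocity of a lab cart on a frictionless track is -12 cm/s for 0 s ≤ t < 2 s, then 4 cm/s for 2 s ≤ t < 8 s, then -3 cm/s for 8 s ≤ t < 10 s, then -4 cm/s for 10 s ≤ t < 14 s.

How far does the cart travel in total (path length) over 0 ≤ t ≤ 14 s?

70 cm

Distance (not displacement) is the total path length: add the absolute areas under v-t.
0–2 s: |-12| × 2 = 24 cm
2–8 s: |4| × 6 = 24 cm
8–10 s: |-3| × 2 = 6 cm
10–14 s: |-4| × 4 = 16 cm
Total distance = 70 cm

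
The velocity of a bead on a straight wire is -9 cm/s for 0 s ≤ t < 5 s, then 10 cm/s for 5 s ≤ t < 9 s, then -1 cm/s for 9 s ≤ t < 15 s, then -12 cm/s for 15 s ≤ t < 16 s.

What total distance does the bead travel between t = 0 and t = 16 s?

103 cm

Total distance travelled is ∫|v| dt — sum the magnitudes of each area piece.
0–5 s: |-9| × 5 = 45 cm
5–9 s: |10| × 4 = 40 cm
9–15 s: |-1| × 6 = 6 cm
15–16 s: |-12| × 1 = 12 cm
Total distance = 103 cm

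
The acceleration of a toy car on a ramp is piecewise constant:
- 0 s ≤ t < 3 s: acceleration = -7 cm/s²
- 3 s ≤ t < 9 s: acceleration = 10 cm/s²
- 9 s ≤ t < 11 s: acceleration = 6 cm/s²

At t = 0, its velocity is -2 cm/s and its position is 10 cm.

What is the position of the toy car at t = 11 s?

100.5 cm

On each constant-a segment, Δv = aΔt and Δx = v₀Δt + ½aΔt²; chain segment to segment.
0–3 s: v starts -2 cm/s; Δx = -2·3 + ½·-7·3² = -37.5 cm; v ends -23 cm/s.
3–9 s: v starts -23 cm/s; Δx = -23·6 + ½·10·6² = 42 cm; v ends 37 cm/s.
9–11 s: v starts 37 cm/s; Δx = 37·2 + ½·6·2² = 86 cm; v ends 49 cm/s.
x(11) = 10 + Σ Δx = 100.5 cm.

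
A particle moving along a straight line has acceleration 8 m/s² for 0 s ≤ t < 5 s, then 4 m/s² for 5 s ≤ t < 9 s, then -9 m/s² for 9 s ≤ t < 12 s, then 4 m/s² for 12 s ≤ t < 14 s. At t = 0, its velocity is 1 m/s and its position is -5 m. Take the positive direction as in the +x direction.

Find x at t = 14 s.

On each constant-a segment, Δv = aΔt and Δx = v₀Δt + ½aΔt²; chain segment to segment.
0–5 s: v starts 1 m/s; Δx = 1·5 + ½·8·5² = 105 m; v ends 41 m/s.
5–9 s: v starts 41 m/s; Δx = 41·4 + ½·4·4² = 196 m; v ends 57 m/s.
9–12 s: v starts 57 m/s; Δx = 57·3 + ½·-9·3² = 130.5 m; v ends 30 m/s.
12–14 s: v starts 30 m/s; Δx = 30·2 + ½·4·2² = 68 m; v ends 38 m/s.
x(14) = -5 + Σ Δx = 494.5 m.

494.5 m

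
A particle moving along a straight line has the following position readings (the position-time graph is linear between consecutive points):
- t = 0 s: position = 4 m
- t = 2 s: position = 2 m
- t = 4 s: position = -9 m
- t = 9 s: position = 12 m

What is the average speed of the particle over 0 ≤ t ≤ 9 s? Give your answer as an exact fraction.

Average speed = (total path length)/(elapsed time); on a piecewise-linear x-t graph the path length is Σ|Δx|.
0–2 s: |Δx| = |2 − 4| = 2 m
2–4 s: |Δx| = |-9 − 2| = 11 m
4–9 s: |Δx| = |12 − -9| = 21 m
Total path = 34 m; average speed = 34/9 = 34/9 m/s.

34/9 m/s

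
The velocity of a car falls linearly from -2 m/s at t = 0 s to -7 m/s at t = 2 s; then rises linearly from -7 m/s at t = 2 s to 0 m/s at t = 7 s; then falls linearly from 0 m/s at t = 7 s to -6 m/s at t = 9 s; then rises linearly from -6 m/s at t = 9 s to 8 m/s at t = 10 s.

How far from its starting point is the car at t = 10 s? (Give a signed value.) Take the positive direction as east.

Net displacement equals the area under the velocity-time graph (areas below the axis count negative).
0–2 s: ½(-2 + -7)(2) = -9 m
2–7 s: ½(-7 + 0)(5) = -17.5 m
7–9 s: ½(0 + -6)(2) = -6 m
9–10 s: ½(-6 + 8)(1) = 1 m
Net displacement = -31.5 m

-31.5 m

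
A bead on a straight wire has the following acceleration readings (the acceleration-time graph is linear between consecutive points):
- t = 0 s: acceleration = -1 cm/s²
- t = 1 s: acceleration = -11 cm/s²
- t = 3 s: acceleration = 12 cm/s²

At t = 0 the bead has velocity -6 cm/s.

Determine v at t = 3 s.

Δv equals the area under the a-t graph; then v = v₀ + Δv.
0–1 s: ½(-1 + -11)(1) = -6 cm/s
1–3 s: ½(-11 + 12)(2) = 1 cm/s
Δv = -5 cm/s, so v(3) = -6 + (-5) = -11 cm/s.

-11 cm/s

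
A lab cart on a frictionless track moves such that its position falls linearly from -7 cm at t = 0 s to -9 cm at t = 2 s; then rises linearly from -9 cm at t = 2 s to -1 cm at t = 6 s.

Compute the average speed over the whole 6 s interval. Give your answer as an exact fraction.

Average speed = (total path length)/(elapsed time); on a piecewise-linear x-t graph the path length is Σ|Δx|.
0–2 s: |Δx| = |-9 − -7| = 2 cm
2–6 s: |Δx| = |-1 − -9| = 8 cm
Total path = 10 cm; average speed = 10/6 = 5/3 cm/s.

5/3 cm/s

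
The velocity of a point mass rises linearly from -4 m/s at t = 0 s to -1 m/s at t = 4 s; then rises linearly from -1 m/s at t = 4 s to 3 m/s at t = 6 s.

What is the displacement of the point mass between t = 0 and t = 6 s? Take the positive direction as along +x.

Net displacement equals the area under the velocity-time graph (areas below the axis count negative).
0–4 s: ½(-4 + -1)(4) = -10 m
4–6 s: ½(-1 + 3)(2) = 2 m
Net displacement = -8 m

-8 m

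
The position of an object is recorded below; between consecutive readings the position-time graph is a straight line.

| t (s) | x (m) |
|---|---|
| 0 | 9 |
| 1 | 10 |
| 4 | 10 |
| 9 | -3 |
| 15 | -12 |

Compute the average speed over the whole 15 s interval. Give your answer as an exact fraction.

Average speed = (total path length)/(elapsed time); on a piecewise-linear x-t graph the path length is Σ|Δx|.
0–1 s: |Δx| = |10 − 9| = 1 m
1–4 s: |Δx| = |10 − 10| = 0 m
4–9 s: |Δx| = |-3 − 10| = 13 m
9–15 s: |Δx| = |-12 − -3| = 9 m
Total path = 23 m; average speed = 23/15 = 23/15 m/s.

23/15 m/s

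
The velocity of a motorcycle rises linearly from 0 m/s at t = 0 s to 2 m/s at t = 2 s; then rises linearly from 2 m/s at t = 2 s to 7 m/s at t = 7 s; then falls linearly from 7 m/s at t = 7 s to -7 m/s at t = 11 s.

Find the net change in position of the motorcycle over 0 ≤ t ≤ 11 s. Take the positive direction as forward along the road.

Displacement is the signed area under the v-t curve.
0–2 s: ½(0 + 2)(2) = 2 m
2–7 s: ½(2 + 7)(5) = 22.5 m
7–11 s: ½(7 + -7)(4) = 0 m
Net displacement = 24.5 m

24.5 m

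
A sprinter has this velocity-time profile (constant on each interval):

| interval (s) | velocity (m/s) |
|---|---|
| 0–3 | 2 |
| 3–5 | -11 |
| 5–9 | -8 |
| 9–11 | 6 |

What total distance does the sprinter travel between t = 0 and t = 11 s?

72 m

Total distance travelled is ∫|v| dt — sum the magnitudes of each area piece.
0–3 s: |2| × 3 = 6 m
3–5 s: |-11| × 2 = 22 m
5–9 s: |-8| × 4 = 32 m
9–11 s: |6| × 2 = 12 m
Total distance = 72 m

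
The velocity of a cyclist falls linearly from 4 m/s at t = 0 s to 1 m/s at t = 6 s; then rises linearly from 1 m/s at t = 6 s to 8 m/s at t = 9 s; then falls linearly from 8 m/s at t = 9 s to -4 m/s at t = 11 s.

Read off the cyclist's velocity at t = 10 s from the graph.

2 m/s

On 9–11 s the graph is linear from 8 to -4 m/s: v(10) = 8 + (-4 − 8)·(10 − 9)/(11 − 9) = 2 m/s.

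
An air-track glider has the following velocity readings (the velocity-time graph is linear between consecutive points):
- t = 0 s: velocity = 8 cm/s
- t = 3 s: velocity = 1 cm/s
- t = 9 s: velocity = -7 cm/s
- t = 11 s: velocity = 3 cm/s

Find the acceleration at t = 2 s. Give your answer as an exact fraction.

-7/3 cm/s²

Acceleration is the slope of the v-t graph on 0–3 s: (1 − 8)/(3 − 0) = -7/3 cm/s².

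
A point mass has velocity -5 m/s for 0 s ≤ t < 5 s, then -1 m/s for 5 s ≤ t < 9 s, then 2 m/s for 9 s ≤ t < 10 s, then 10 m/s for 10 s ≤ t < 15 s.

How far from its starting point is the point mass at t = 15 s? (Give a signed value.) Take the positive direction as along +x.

Displacement is the signed area under the v-t curve.
0–5 s: -5 × 5 = -25 m
5–9 s: -1 × 4 = -4 m
9–10 s: 2 × 1 = 2 m
10–15 s: 10 × 5 = 50 m
Net displacement = 23 m

23 m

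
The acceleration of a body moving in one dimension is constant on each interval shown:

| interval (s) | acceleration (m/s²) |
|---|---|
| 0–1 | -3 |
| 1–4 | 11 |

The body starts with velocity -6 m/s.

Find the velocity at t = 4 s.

Δv equals the area under the a-t graph; then v = v₀ + Δv.
0–1 s: -3 × 1 = -3 m/s
1–4 s: 11 × 3 = 33 m/s
Δv = 30 m/s, so v(4) = -6 + (30) = 24 m/s.

24 m/s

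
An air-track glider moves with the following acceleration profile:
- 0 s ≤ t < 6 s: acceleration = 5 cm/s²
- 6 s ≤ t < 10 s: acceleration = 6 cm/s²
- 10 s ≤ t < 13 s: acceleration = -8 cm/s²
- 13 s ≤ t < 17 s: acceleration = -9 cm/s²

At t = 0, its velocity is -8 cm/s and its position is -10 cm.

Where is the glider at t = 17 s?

On each constant-a segment, Δv = aΔt and Δx = v₀Δt + ½aΔt²; chain segment to segment.
0–6 s: v starts -8 cm/s; Δx = -8·6 + ½·5·6² = 42 cm; v ends 22 cm/s.
6–10 s: v starts 22 cm/s; Δx = 22·4 + ½·6·4² = 136 cm; v ends 46 cm/s.
10–13 s: v starts 46 cm/s; Δx = 46·3 + ½·-8·3² = 102 cm; v ends 22 cm/s.
13–17 s: v starts 22 cm/s; Δx = 22·4 + ½·-9·4² = 16 cm; v ends -14 cm/s.
x(17) = -10 + Σ Δx = 286 cm.

286 cm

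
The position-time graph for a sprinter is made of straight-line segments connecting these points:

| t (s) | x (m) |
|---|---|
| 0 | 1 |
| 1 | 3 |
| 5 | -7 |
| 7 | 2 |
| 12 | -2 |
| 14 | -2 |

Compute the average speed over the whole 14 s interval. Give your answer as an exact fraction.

Average speed = (total path length)/(elapsed time); on a piecewise-linear x-t graph the path length is Σ|Δx|.
0–1 s: |Δx| = |3 − 1| = 2 m
1–5 s: |Δx| = |-7 − 3| = 10 m
5–7 s: |Δx| = |2 − -7| = 9 m
7–12 s: |Δx| = |-2 − 2| = 4 m
12–14 s: |Δx| = |-2 − -2| = 0 m
Total path = 25 m; average speed = 25/14 = 25/14 m/s.

25/14 m/s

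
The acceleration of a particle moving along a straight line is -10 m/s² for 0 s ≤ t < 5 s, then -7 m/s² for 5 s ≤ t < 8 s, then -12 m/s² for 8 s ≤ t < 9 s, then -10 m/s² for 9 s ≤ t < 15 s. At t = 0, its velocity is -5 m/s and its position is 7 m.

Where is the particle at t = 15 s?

-1129.5 m

On each constant-a segment, Δv = aΔt and Δx = v₀Δt + ½aΔt²; chain segment to segment.
0–5 s: v starts -5 m/s; Δx = -5·5 + ½·-10·5² = -150 m; v ends -55 m/s.
5–8 s: v starts -55 m/s; Δx = -55·3 + ½·-7·3² = -196.5 m; v ends -76 m/s.
8–9 s: v starts -76 m/s; Δx = -76·1 + ½·-12·1² = -82 m; v ends -88 m/s.
9–15 s: v starts -88 m/s; Δx = -88·6 + ½·-10·6² = -708 m; v ends -148 m/s.
x(15) = 7 + Σ Δx = -1129.5 m.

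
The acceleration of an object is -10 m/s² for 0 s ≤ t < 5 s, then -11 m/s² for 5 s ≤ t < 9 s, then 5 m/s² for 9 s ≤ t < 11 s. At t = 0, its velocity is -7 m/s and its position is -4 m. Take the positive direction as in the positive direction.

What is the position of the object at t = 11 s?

On each constant-a segment, Δv = aΔt and Δx = v₀Δt + ½aΔt²; chain segment to segment.
0–5 s: v starts -7 m/s; Δx = -7·5 + ½·-10·5² = -160 m; v ends -57 m/s.
5–9 s: v starts -57 m/s; Δx = -57·4 + ½·-11·4² = -316 m; v ends -101 m/s.
9–11 s: v starts -101 m/s; Δx = -101·2 + ½·5·2² = -192 m; v ends -91 m/s.
x(11) = -4 + Σ Δx = -672 m.

-672 m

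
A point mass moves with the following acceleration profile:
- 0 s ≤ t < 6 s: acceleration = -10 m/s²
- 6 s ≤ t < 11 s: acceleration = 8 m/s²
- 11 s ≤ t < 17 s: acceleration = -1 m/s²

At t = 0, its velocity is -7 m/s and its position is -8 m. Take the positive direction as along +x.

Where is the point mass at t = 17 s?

-645 m

On each constant-a segment, Δv = aΔt and Δx = v₀Δt + ½aΔt²; chain segment to segment.
0–6 s: v starts -7 m/s; Δx = -7·6 + ½·-10·6² = -222 m; v ends -67 m/s.
6–11 s: v starts -67 m/s; Δx = -67·5 + ½·8·5² = -235 m; v ends -27 m/s.
11–17 s: v starts -27 m/s; Δx = -27·6 + ½·-1·6² = -180 m; v ends -33 m/s.
x(17) = -8 + Σ Δx = -645 m.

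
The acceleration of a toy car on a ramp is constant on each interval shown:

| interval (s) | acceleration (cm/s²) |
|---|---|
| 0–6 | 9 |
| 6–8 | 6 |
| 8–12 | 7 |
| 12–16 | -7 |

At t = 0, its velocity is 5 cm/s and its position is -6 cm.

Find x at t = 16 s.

On each constant-a segment, Δv = aΔt and Δx = v₀Δt + ½aΔt²; chain segment to segment.
0–6 s: v starts 5 cm/s; Δx = 5·6 + ½·9·6² = 192 cm; v ends 59 cm/s.
6–8 s: v starts 59 cm/s; Δx = 59·2 + ½·6·2² = 130 cm; v ends 71 cm/s.
8–12 s: v starts 71 cm/s; Δx = 71·4 + ½·7·4² = 340 cm; v ends 99 cm/s.
12–16 s: v starts 99 cm/s; Δx = 99·4 + ½·-7·4² = 340 cm; v ends 71 cm/s.
x(16) = -6 + Σ Δx = 996 cm.

996 cm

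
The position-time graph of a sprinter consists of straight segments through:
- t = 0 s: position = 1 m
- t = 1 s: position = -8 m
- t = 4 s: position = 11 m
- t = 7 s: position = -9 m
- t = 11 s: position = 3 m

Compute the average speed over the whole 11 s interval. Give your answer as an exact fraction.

60/11 m/s

Average speed = (total path length)/(elapsed time); on a piecewise-linear x-t graph the path length is Σ|Δx|.
0–1 s: |Δx| = |-8 − 1| = 9 m
1–4 s: |Δx| = |11 − -8| = 19 m
4–7 s: |Δx| = |-9 − 11| = 20 m
7–11 s: |Δx| = |3 − -9| = 12 m
Total path = 60 m; average speed = 60/11 = 60/11 m/s.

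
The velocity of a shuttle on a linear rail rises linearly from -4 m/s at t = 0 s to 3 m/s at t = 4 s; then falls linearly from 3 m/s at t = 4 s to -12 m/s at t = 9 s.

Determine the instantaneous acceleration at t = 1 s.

1.75 m/s²

Acceleration is the slope of the v-t graph on 0–4 s: (3 − -4)/(4 − 0) = 1.75 m/s².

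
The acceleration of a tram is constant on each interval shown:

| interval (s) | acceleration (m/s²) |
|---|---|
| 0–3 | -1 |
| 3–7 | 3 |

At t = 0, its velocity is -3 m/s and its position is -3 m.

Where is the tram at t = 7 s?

-16.5 m

On each constant-a segment, Δv = aΔt and Δx = v₀Δt + ½aΔt²; chain segment to segment.
0–3 s: v starts -3 m/s; Δx = -3·3 + ½·-1·3² = -13.5 m; v ends -6 m/s.
3–7 s: v starts -6 m/s; Δx = -6·4 + ½·3·4² = 0 m; v ends 6 m/s.
x(7) = -3 + Σ Δx = -16.5 m.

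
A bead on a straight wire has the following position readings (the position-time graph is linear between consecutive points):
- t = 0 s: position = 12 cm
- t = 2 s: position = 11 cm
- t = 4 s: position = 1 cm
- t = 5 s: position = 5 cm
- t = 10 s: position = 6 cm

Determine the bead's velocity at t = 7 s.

0.2 cm/s

Velocity is the slope of the x-t graph on 5–10 s: (6 − 5)/(10 − 5) = 0.2 cm/s.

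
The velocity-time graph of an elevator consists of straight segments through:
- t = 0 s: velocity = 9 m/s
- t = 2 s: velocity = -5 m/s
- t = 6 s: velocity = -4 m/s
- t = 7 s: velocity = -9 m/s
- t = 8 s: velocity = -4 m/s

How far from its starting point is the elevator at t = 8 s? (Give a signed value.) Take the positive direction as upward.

Net displacement equals the area under the velocity-time graph (areas below the axis count negative).
0–2 s: ½(9 + -5)(2) = 4 m
2–6 s: ½(-5 + -4)(4) = -18 m
6–7 s: ½(-4 + -9)(1) = -6.5 m
7–8 s: ½(-9 + -4)(1) = -6.5 m
Net displacement = -27 m

-27 m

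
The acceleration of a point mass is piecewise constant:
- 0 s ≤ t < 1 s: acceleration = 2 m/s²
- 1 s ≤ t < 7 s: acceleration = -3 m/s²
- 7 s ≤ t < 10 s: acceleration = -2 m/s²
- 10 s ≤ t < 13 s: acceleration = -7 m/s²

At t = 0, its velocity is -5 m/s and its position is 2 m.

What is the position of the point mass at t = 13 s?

-258.5 m

On each constant-a segment, Δv = aΔt and Δx = v₀Δt + ½aΔt²; chain segment to segment.
0–1 s: v starts -5 m/s; Δx = -5·1 + ½·2·1² = -4 m; v ends -3 m/s.
1–7 s: v starts -3 m/s; Δx = -3·6 + ½·-3·6² = -72 m; v ends -21 m/s.
7–10 s: v starts -21 m/s; Δx = -21·3 + ½·-2·3² = -72 m; v ends -27 m/s.
10–13 s: v starts -27 m/s; Δx = -27·3 + ½·-7·3² = -112.5 m; v ends -48 m/s.
x(13) = 2 + Σ Δx = -258.5 m.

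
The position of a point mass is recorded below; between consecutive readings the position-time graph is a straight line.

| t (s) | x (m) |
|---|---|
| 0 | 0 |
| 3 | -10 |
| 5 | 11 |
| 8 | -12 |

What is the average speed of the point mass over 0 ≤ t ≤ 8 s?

6.75 m/s

Average speed = (total path length)/(elapsed time); on a piecewise-linear x-t graph the path length is Σ|Δx|.
0–3 s: |Δx| = |-10 − 0| = 10 m
3–5 s: |Δx| = |11 − -10| = 21 m
5–8 s: |Δx| = |-12 − 11| = 23 m
Total path = 54 m; average speed = 54/8 = 6.75 m/s.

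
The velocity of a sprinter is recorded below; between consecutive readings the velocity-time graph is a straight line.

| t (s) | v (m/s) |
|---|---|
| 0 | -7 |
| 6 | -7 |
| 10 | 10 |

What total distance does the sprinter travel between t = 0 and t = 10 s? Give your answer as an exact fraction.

Total distance travelled is ∫|v| dt — sum the magnitudes of each area piece.
0–6 s: |-7| × 6 = 42 m
6–10 s: v = 0 at t = 130/17 s; triangle areas 98/17 + 200/17 = 298/17 m
Total distance = 1012/17 m

1012/17 m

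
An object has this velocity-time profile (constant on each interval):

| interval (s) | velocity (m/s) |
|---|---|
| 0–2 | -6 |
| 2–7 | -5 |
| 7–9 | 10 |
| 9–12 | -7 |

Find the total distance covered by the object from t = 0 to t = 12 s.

78 m

Total distance travelled is ∫|v| dt — sum the magnitudes of each area piece.
0–2 s: |-6| × 2 = 12 m
2–7 s: |-5| × 5 = 25 m
7–9 s: |10| × 2 = 20 m
9–12 s: |-7| × 3 = 21 m
Total distance = 78 m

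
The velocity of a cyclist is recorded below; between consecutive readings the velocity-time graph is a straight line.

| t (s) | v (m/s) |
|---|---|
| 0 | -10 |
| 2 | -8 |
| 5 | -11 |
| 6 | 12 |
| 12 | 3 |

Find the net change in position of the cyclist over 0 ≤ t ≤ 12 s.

-1 m

Displacement is the signed area under the v-t curve.
0–2 s: ½(-10 + -8)(2) = -18 m
2–5 s: ½(-8 + -11)(3) = -28.5 m
5–6 s: ½(-11 + 12)(1) = 0.5 m
6–12 s: ½(12 + 3)(6) = 45 m
Net displacement = -1 m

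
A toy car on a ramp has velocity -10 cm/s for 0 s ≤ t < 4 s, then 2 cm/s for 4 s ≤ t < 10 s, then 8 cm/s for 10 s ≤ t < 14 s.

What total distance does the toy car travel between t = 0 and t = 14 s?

Total distance travelled is ∫|v| dt — sum the magnitudes of each area piece.
0–4 s: |-10| × 4 = 40 cm
4–10 s: |2| × 6 = 12 cm
10–14 s: |8| × 4 = 32 cm
Total distance = 84 cm

84 cm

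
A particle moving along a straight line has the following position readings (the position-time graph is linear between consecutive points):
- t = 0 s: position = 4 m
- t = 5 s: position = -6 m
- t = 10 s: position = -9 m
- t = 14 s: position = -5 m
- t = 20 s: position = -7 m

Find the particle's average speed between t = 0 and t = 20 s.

Average speed = (total path length)/(elapsed time); on a piecewise-linear x-t graph the path length is Σ|Δx|.
0–5 s: |Δx| = |-6 − 4| = 10 m
5–10 s: |Δx| = |-9 − -6| = 3 m
10–14 s: |Δx| = |-5 − -9| = 4 m
14–20 s: |Δx| = |-7 − -5| = 2 m
Total path = 19 m; average speed = 19/20 = 0.95 m/s.

0.95 m/s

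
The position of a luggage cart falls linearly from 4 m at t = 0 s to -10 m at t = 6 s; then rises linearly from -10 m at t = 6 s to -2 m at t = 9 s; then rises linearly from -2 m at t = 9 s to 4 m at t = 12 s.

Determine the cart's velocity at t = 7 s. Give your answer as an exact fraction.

8/3 m/s

Velocity is the slope of the x-t graph on 6–9 s: (-2 − -10)/(9 − 6) = 8/3 m/s.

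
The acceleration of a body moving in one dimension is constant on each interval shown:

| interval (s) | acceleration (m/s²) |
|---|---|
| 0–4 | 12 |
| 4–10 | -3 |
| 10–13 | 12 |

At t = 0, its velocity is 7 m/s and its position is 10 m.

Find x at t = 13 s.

575 m

On each constant-a segment, Δv = aΔt and Δx = v₀Δt + ½aΔt²; chain segment to segment.
0–4 s: v starts 7 m/s; Δx = 7·4 + ½·12·4² = 124 m; v ends 55 m/s.
4–10 s: v starts 55 m/s; Δx = 55·6 + ½·-3·6² = 276 m; v ends 37 m/s.
10–13 s: v starts 37 m/s; Δx = 37·3 + ½·12·3² = 165 m; v ends 73 m/s.
x(13) = 10 + Σ Δx = 575 m.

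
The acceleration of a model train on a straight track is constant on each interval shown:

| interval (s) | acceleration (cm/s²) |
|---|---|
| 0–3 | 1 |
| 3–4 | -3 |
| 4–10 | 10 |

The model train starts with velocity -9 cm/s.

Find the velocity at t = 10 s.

51 cm/s

Δv equals the area under the a-t graph; then v = v₀ + Δv.
0–3 s: 1 × 3 = 3 cm/s
3–4 s: -3 × 1 = -3 cm/s
4–10 s: 10 × 6 = 60 cm/s
Δv = 60 cm/s, so v(10) = -9 + (60) = 51 cm/s.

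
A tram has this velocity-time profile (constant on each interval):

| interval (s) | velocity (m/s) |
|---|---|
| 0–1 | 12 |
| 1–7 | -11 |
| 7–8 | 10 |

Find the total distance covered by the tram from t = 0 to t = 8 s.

88 m

Distance (not displacement) is the total path length: add the absolute areas under v-t.
0–1 s: |12| × 1 = 12 m
1–7 s: |-11| × 6 = 66 m
7–8 s: |10| × 1 = 10 m
Total distance = 88 m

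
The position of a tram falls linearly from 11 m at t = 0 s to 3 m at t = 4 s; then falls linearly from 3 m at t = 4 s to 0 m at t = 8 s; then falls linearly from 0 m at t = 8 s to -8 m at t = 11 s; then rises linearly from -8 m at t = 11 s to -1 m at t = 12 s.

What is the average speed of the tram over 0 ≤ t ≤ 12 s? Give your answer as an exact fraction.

Average speed = (total path length)/(elapsed time); on a piecewise-linear x-t graph the path length is Σ|Δx|.
0–4 s: |Δx| = |3 − 11| = 8 m
4–8 s: |Δx| = |0 − 3| = 3 m
8–11 s: |Δx| = |-8 − 0| = 8 m
11–12 s: |Δx| = |-1 − -8| = 7 m
Total path = 26 m; average speed = 26/12 = 13/6 m/s.

13/6 m/s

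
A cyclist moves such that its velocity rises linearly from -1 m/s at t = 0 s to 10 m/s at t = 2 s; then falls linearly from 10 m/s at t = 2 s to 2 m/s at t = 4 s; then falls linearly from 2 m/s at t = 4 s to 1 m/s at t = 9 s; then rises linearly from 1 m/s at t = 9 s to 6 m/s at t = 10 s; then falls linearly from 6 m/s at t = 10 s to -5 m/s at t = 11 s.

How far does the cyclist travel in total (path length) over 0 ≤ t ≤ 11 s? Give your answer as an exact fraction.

Total distance travelled is ∫|v| dt — sum the magnitudes of each area piece.
0–2 s: v = 0 at t = 2/11 s; triangle areas 1/11 + 100/11 = 101/11 m
2–4 s: |½(10 + 2)(2)| = 12 m
4–9 s: |½(2 + 1)(5)| = 7.5 m
9–10 s: |½(1 + 6)(1)| = 3.5 m
10–11 s: v = 0 at t = 116/11 s; triangle areas 18/11 + 25/22 = 61/22 m
Total distance = 769/22 m

769/22 m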